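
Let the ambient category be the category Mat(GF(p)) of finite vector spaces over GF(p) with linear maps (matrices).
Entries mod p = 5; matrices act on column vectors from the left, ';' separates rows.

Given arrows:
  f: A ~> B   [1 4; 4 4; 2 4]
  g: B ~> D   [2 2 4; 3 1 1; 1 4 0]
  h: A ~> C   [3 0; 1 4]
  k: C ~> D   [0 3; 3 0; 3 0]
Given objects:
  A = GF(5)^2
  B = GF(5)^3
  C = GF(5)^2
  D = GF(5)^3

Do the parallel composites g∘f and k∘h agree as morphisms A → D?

Answer: DOES NOT COMMUTE

Derivation:
Along f;g (path 1):
  e0=[1,0] f~>[1,4,2] g~>[3,4,2]
  e1=[0,1] f~>[4,4,4] g~>[2,0,0]
  composite₁ = [3 2; 4 0; 2 0]
Along h;k (path 2):
  e0=[1,0] h~>[3,1] k~>[3,4,4]
  e1=[0,1] h~>[0,4] k~>[2,0,0]
  composite₂ = [3 2; 4 0; 4 0]
Equal? distinct morphisms ✗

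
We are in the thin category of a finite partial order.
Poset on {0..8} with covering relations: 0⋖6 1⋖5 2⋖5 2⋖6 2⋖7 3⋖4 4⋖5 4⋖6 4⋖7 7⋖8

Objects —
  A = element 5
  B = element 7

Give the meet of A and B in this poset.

Answer: NO MEET EXISTS

Trace:
{x : x<=A ∧ x<=B} = {2,3,4}  (A=5, B=7)
  maximal lower bounds 2 and 4 are incomparable: neither 2<=4 nor 4<=2
→ no greatest lower bound exists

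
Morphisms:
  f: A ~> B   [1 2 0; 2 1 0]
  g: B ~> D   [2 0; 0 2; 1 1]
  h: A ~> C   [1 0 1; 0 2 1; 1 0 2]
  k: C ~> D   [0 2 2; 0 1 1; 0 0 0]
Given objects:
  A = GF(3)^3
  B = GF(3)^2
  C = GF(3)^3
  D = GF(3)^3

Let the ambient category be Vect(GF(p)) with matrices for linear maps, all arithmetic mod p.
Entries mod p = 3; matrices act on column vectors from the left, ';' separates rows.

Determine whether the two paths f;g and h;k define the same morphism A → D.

Answer: COMMUTES

Trace:
1) trace f;g:
  e0=(1,0,0) f~>(1,2) g~>(2,1,0)
  e1=(0,1,0) f~>(2,1) g~>(1,2,0)
  e2=(0,0,1) f~>(0,0) g~>(0,0,0)
  ⟦path⟧₁ = [2 1 0; 1 2 0; 0 0 0]
2) trace h;k:
  e0=(1,0,0) h~>(1,0,1) k~>(2,1,0)
  e1=(0,1,0) h~>(0,2,0) k~>(1,2,0)
  e2=(0,0,1) h~>(1,1,2) k~>(0,0,0)
  ⟦path⟧₂ = [2 1 0; 1 2 0; 0 0 0]
Equal? equal; square commutes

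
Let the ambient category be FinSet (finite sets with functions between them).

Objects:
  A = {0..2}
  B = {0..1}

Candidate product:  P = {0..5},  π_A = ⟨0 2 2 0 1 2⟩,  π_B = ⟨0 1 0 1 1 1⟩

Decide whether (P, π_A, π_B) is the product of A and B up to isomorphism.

Answer: NOT A VALID PRODUCT — duplicate pair at indices 5,1

Work:
|A|·|B| = 3·2 = 6;  |P| = 6
Check the pairing map k ↦ (π_A(k), π_B(k)):
  0 : (0,0)
  1 : (2,1)
  2 : (2,0)
  3 : (0,1)
  4 : (1,1)
  5 : (2,1)  ✗ repeats pair of k=1
distinct pairs in image: 5 / 6 needed
  → (2,1) hit at k=1 and k=5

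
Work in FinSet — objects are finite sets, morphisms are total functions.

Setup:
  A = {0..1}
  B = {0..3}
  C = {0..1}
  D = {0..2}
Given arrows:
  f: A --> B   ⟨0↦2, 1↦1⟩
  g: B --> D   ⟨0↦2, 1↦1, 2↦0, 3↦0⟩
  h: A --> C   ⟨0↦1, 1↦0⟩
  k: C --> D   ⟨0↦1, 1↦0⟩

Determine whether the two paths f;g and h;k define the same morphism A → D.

Answer: COMMUTES

Work:
1) trace f;g:
  0 f-->2 g-->0
  1 f-->1 g-->1
  ⟦path⟧₁ = ⟨0↦0, 1↦1⟩
2) trace h;k:
  0 h-->1 k-->0
  1 h-->0 k-->1
  ⟦path⟧₂ = ⟨0↦0, 1↦1⟩
Equal? equal; square commutes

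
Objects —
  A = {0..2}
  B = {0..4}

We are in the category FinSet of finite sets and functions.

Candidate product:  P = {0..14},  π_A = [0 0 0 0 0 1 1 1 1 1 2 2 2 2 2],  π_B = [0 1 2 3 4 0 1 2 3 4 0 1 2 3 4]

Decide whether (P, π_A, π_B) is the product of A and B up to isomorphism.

|A|·|B| = 3·5 = 15;  |P| = 15
Check the pairing map k ↦ (π_A(k), π_B(k)):
  0 -> (0,0)
  1 -> (0,1)
  2 -> (0,2)
  3 -> (0,3)
  4 -> (0,4)
  5 -> (1,0)
  6 -> (1,1)
  7 -> (1,2)
  8 -> (1,3)
  9 -> (1,4)
  10 -> (2,0)
  11 -> (2,1)
  12 -> (2,2)
  13 -> (2,3)
  14 -> (2,4)
distinct pairs in image: 15 / 15 needed
  → bijection onto A×B; projections well-typed.

Answer: VALID PRODUCT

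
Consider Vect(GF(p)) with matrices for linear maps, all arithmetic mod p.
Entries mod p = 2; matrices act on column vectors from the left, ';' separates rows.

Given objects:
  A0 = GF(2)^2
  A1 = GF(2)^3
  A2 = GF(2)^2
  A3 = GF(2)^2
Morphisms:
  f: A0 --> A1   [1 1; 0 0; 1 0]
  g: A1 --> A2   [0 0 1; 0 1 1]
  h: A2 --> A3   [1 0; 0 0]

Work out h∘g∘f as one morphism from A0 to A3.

  e0=⟨1,0⟩ f-->⟨1,0,1⟩ g-->⟨1,1⟩ h-->⟨1,0⟩
  e1=⟨0,1⟩ f-->⟨1,0,0⟩ g-->⟨0,0⟩ h-->⟨0,0⟩
result: [1 0; 0 0]

Answer: [1 0; 0 0]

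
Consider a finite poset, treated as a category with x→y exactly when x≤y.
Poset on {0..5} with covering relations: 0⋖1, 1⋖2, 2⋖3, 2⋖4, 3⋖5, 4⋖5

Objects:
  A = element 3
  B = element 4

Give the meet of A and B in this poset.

Answer: A∧B = 2

Work:
{x : x⊑A ∧ x⊑B} = {0,1,2}  (A=3, B=4)
  0 ⊑ 2
  1 ⊑ 2
  2 ⊑ 2
glb = 2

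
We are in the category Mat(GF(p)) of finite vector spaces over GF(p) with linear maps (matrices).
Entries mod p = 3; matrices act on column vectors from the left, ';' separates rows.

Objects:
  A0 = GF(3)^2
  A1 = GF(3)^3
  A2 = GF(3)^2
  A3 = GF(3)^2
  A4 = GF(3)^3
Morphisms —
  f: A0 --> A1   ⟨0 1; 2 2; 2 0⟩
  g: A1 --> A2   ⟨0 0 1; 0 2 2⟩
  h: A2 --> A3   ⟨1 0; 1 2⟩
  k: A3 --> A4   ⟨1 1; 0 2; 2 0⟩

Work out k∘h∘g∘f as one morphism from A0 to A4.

Answer: ⟨2 2; 0 1; 1 0⟩

Trace:
  e0=(1,0) f-->(0,2,2) g-->(2,2) h-->(2,0) k-->(2,0,1)
  e1=(0,1) f-->(1,2,0) g-->(0,1) h-->(0,2) k-->(2,1,0)
⟦path⟧: ⟨2 2; 0 1; 1 0⟩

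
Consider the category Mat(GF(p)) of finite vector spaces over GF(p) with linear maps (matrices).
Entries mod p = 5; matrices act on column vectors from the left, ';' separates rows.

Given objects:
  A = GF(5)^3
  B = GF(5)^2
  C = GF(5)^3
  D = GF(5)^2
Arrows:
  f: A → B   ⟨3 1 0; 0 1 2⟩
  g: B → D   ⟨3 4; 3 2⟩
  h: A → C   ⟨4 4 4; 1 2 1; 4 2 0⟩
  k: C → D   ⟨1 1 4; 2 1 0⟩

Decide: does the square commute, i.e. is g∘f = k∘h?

Answer: DOES NOT COMMUTE

Derivation:
1) trace f;g:
  e0=⟨1,0,0⟩ f→⟨3,0⟩ g→⟨4,4⟩
  e1=⟨0,1,0⟩ f→⟨1,1⟩ g→⟨2,0⟩
  e2=⟨0,0,1⟩ f→⟨0,2⟩ g→⟨3,4⟩
  ⟦path⟧₁ = ⟨4 2 3; 4 0 4⟩
2) trace h;k:
  e0=⟨1,0,0⟩ h→⟨4,1,4⟩ k→⟨1,4⟩
  e1=⟨0,1,0⟩ h→⟨4,2,2⟩ k→⟨4,0⟩
  e2=⟨0,0,1⟩ h→⟨4,1,0⟩ k→⟨0,4⟩
  ⟦path⟧₂ = ⟨1 4 0; 4 0 4⟩
Equal? distinct morphisms ✗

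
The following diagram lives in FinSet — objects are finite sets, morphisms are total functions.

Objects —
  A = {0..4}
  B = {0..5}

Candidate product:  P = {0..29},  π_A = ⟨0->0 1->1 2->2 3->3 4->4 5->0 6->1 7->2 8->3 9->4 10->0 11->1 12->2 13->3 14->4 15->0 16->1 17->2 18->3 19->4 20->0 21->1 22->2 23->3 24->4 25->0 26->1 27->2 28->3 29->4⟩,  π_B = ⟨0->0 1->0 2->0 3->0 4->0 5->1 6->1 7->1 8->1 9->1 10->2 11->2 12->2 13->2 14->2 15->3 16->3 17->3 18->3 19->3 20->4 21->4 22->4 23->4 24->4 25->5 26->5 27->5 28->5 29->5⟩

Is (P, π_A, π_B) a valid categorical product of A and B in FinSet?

|A|·|B| = 5·6 = 30;  |P| = 30
Check the pairing map k ↦ (π_A(k), π_B(k)):
  0 -> (0,0)
  1 -> (1,0)
  2 -> (2,0)
  3 -> (3,0)
  4 -> (4,0)
  5 -> (0,1)
  6 -> (1,1)
  7 -> (2,1)
  8 -> (3,1)
  9 -> (4,1)
  10 -> (0,2)
  11 -> (1,2)
  12 -> (2,2)
  13 -> (3,2)
  14 -> (4,2)
  15 -> (0,3)
  16 -> (1,3)
  17 -> (2,3)
  18 -> (3,3)
  19 -> (4,3)
  20 -> (0,4)
  21 -> (1,4)
  22 -> (2,4)
  23 -> (3,4)
  24 -> (4,4)
  25 -> (0,5)
  26 -> (1,5)
  27 -> (2,5)
  28 -> (3,5)
  29 -> (4,5)
distinct pairs in image: 30 / 30 needed
  → bijection onto A×B; projections well-typed.

Answer: VALID PRODUCT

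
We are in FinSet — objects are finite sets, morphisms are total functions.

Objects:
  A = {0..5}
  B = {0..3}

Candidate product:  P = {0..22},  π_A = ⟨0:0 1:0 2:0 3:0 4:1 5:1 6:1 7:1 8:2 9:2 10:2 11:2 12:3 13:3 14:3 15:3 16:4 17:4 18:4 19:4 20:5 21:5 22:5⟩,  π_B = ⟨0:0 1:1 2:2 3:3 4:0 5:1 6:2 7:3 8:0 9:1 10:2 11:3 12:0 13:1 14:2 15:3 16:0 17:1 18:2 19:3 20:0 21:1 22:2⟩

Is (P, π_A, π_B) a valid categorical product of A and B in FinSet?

Answer: NOT A VALID PRODUCT — |P|=23 ≠ |A|·|B|=24

Work:
|A|·|B| = 6·4 = 24;  |P| = 23
  → cardinalities differ; no bijection possible.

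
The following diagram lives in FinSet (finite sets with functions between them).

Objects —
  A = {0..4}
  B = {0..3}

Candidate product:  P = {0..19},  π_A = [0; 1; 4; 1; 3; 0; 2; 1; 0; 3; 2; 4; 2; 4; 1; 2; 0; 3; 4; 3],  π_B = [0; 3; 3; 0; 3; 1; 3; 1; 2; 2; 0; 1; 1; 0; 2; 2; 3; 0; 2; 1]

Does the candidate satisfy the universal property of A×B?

Answer: VALID PRODUCT

Derivation:
|A|·|B| = 5·4 = 20;  |P| = 20
Check the pairing map k ↦ (π_A(k), π_B(k)):
  0 -> (0,0)
  1 -> (1,3)
  2 -> (4,3)
  3 -> (1,0)
  4 -> (3,3)
  5 -> (0,1)
  6 -> (2,3)
  7 -> (1,1)
  8 -> (0,2)
  9 -> (3,2)
  10 -> (2,0)
  11 -> (4,1)
  12 -> (2,1)
  13 -> (4,0)
  14 -> (1,2)
  15 -> (2,2)
  16 -> (0,3)
  17 -> (3,0)
  18 -> (4,2)
  19 -> (3,1)
distinct pairs in image: 20 / 20 needed
  → bijection onto A×B; projections well-typed.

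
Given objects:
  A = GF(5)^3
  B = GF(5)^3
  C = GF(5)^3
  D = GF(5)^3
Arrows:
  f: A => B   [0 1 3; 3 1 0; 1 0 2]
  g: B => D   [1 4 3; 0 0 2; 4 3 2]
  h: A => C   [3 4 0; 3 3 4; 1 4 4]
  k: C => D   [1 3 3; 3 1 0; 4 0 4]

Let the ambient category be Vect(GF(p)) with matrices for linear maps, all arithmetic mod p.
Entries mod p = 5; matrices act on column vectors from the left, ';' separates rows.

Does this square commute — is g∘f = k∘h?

Answer: COMMUTES

Trace:
Path 1 = f;g:
  e0=⟨1,0,0⟩ f=>⟨0,3,1⟩ g=>⟨0,2,1⟩
  e1=⟨0,1,0⟩ f=>⟨1,1,0⟩ g=>⟨0,0,2⟩
  e2=⟨0,0,1⟩ f=>⟨3,0,2⟩ g=>⟨4,4,1⟩
  ⟦path⟧₁ = [0 0 4; 2 0 4; 1 2 1]
Path 2 = h;k:
  e0=⟨1,0,0⟩ h=>⟨3,3,1⟩ k=>⟨0,2,1⟩
  e1=⟨0,1,0⟩ h=>⟨4,3,4⟩ k=>⟨0,0,2⟩
  e2=⟨0,0,1⟩ h=>⟨0,4,4⟩ k=>⟨4,4,1⟩
  ⟦path⟧₂ = [0 0 4; 2 0 4; 1 2 1]
Equal? same morphism ✓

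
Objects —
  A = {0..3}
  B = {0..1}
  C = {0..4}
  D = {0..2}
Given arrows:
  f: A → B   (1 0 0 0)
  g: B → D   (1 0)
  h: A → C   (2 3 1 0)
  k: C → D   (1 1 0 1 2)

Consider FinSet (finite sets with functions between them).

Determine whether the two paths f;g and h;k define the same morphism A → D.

Answer: COMMUTES

Work:
Along f;g (path 1):
  0 f→1 g→0
  1 f→0 g→1
  2 f→0 g→1
  3 f→0 g→1
  composite₁ = (0 1 1 1)
Along h;k (path 2):
  0 h→2 k→0
  1 h→3 k→1
  2 h→1 k→1
  3 h→0 k→1
  composite₂ = (0 1 1 1)
Equal? same morphism ✓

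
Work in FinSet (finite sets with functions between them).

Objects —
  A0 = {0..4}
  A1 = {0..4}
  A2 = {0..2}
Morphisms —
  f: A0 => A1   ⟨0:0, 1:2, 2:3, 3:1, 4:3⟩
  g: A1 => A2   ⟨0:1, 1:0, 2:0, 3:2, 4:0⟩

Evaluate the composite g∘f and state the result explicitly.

  0 f=>0 g=>1
  1 f=>2 g=>0
  2 f=>3 g=>2
  3 f=>1 g=>0
  4 f=>3 g=>2
composite: ⟨0:1, 1:0, 2:2, 3:0, 4:2⟩

Answer: ⟨0:1, 1:0, 2:2, 3:0, 4:2⟩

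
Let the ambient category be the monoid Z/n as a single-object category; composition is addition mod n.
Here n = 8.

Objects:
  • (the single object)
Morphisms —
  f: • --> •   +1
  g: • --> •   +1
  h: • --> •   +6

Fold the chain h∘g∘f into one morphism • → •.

Answer: +0

Work:
  0 +1≡1 +1≡2 +6≡0  (mod 8)
composite: +0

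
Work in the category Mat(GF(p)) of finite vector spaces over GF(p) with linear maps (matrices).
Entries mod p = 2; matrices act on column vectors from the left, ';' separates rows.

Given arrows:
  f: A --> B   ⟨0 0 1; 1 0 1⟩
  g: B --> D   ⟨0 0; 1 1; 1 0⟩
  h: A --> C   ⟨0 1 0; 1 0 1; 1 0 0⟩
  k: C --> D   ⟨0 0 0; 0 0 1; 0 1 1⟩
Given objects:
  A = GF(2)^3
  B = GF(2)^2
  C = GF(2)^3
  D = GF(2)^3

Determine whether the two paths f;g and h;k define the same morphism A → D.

Answer: COMMUTES

Work:
1) trace f;g:
  e0=⟨1,0,0⟩ f-->⟨0,1⟩ g-->⟨0,1,0⟩
  e1=⟨0,1,0⟩ f-->⟨0,0⟩ g-->⟨0,0,0⟩
  e2=⟨0,0,1⟩ f-->⟨1,1⟩ g-->⟨0,0,1⟩
  composite₁ = ⟨0 0 0; 1 0 0; 0 0 1⟩
2) trace h;k:
  e0=⟨1,0,0⟩ h-->⟨0,1,1⟩ k-->⟨0,1,0⟩
  e1=⟨0,1,0⟩ h-->⟨1,0,0⟩ k-->⟨0,0,0⟩
  e2=⟨0,0,1⟩ h-->⟨0,1,0⟩ k-->⟨0,0,1⟩
  composite₂ = ⟨0 0 0; 1 0 0; 0 0 1⟩
Equal? same morphism ✓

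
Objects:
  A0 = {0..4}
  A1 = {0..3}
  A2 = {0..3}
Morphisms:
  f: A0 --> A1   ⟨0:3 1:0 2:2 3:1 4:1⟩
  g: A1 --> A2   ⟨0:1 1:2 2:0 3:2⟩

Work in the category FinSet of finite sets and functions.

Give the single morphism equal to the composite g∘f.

Answer: ⟨0:2 1:1 2:0 3:2 4:2⟩

Trace:
  0 f-->3 g-->2
  1 f-->0 g-->1
  2 f-->2 g-->0
  3 f-->1 g-->2
  4 f-->1 g-->2
result: ⟨0:2 1:1 2:0 3:2 4:2⟩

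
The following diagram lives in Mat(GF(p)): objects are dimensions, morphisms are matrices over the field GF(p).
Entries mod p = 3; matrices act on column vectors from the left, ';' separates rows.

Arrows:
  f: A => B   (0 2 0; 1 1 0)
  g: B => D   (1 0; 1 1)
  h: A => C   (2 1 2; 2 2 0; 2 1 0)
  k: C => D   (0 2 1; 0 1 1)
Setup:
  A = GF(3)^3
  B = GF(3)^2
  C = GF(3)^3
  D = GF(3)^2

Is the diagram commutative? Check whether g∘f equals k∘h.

Answer: COMMUTES

Work:
Path 1 = f;g:
  e0=⟨1,0,0⟩ f=>⟨0,1⟩ g=>⟨0,1⟩
  e1=⟨0,1,0⟩ f=>⟨2,1⟩ g=>⟨2,0⟩
  e2=⟨0,0,1⟩ f=>⟨0,0⟩ g=>⟨0,0⟩
  composite₁ = (0 2 0; 1 0 0)
Path 2 = h;k:
  e0=⟨1,0,0⟩ h=>⟨2,2,2⟩ k=>⟨0,1⟩
  e1=⟨0,1,0⟩ h=>⟨1,2,1⟩ k=>⟨2,0⟩
  e2=⟨0,0,1⟩ h=>⟨2,0,0⟩ k=>⟨0,0⟩
  composite₂ = (0 2 0; 1 0 0)
Equal? equal; square commutes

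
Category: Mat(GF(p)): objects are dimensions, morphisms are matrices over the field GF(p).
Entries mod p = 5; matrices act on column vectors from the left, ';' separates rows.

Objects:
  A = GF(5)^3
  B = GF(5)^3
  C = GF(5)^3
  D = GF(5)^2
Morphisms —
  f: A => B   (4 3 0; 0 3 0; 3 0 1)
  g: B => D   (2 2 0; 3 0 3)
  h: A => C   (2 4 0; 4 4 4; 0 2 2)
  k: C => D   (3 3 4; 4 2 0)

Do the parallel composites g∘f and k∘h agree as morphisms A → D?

1) trace f;g:
  e0=(1,0,0) f=>(4,0,3) g=>(3,1)
  e1=(0,1,0) f=>(3,3,0) g=>(2,4)
  e2=(0,0,1) f=>(0,0,1) g=>(0,3)
  composite₁ = (3 2 0; 1 4 3)
2) trace h;k:
  e0=(1,0,0) h=>(2,4,0) k=>(3,1)
  e1=(0,1,0) h=>(4,4,2) k=>(2,4)
  e2=(0,0,1) h=>(0,4,2) k=>(0,3)
  composite₂ = (3 2 0; 1 4 3)
Equal? same morphism ✓

Answer: COMMUTES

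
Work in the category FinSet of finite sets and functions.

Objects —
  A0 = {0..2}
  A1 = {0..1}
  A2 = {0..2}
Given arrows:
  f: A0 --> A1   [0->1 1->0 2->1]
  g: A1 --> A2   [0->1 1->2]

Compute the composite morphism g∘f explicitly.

Answer: [0->2 1->1 2->2]

Work:
  0 f-->1 g-->2
  1 f-->0 g-->1
  2 f-->1 g-->2
⟦path⟧: [0->2 1->1 2->2]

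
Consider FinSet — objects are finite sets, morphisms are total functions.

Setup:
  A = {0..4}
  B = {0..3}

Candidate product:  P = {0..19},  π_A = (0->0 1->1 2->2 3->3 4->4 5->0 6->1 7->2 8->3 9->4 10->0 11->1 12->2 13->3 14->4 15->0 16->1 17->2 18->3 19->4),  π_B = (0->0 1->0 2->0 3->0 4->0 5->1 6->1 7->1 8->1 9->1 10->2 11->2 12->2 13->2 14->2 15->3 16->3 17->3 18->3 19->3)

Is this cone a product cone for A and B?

|A|·|B| = 5·4 = 20;  |P| = 20
Check the pairing map k ↦ (π_A(k), π_B(k)):
  0 -> (0,0)
  1 -> (1,0)
  2 -> (2,0)
  3 -> (3,0)
  4 -> (4,0)
  5 -> (0,1)
  6 -> (1,1)
  7 -> (2,1)
  8 -> (3,1)
  9 -> (4,1)
  10 -> (0,2)
  11 -> (1,2)
  12 -> (2,2)
  13 -> (3,2)
  14 -> (4,2)
  15 -> (0,3)
  16 -> (1,3)
  17 -> (2,3)
  18 -> (3,3)
  19 -> (4,3)
distinct pairs in image: 20 / 20 needed
  → bijection onto A×B; projections well-typed.

Answer: VALID PRODUCT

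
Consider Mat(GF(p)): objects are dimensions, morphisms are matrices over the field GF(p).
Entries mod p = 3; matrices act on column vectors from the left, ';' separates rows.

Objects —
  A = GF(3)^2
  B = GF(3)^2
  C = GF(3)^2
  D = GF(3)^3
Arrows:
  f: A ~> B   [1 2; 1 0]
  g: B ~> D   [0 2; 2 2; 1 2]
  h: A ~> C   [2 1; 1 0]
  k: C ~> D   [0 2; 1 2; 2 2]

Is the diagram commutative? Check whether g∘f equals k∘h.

Answer: COMMUTES

Work:
Path 1 = f;g:
  e0=(1,0) f~>(1,1) g~>(2,1,0)
  e1=(0,1) f~>(2,0) g~>(0,1,2)
  ⟦path⟧₁ = [2 0; 1 1; 0 2]
Path 2 = h;k:
  e0=(1,0) h~>(2,1) k~>(2,1,0)
  e1=(0,1) h~>(1,0) k~>(0,1,2)
  ⟦path⟧₂ = [2 0; 1 1; 0 2]
Equal? YES — commutes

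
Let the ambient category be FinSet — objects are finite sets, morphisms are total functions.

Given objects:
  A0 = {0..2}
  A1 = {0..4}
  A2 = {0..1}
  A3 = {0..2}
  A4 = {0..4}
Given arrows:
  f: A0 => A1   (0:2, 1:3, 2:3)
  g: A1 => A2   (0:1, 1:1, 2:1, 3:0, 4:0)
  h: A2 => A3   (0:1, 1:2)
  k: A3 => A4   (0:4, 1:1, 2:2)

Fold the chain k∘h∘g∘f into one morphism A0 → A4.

  0 f=>2 g=>1 h=>2 k=>2
  1 f=>3 g=>0 h=>1 k=>1
  2 f=>3 g=>0 h=>1 k=>1
result: (0:2, 1:1, 2:1)

Answer: (0:2, 1:1, 2:1)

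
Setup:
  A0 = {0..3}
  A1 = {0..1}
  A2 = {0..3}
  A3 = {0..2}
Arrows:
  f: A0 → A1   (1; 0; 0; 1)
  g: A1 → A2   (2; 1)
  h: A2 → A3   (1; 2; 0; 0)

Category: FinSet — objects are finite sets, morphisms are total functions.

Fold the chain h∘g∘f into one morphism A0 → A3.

Answer: (2; 0; 0; 2)

Trace:
  0 f→1 g→1 h→2
  1 f→0 g→2 h→0
  2 f→0 g→2 h→0
  3 f→1 g→1 h→2
composite: (2; 0; 0; 2)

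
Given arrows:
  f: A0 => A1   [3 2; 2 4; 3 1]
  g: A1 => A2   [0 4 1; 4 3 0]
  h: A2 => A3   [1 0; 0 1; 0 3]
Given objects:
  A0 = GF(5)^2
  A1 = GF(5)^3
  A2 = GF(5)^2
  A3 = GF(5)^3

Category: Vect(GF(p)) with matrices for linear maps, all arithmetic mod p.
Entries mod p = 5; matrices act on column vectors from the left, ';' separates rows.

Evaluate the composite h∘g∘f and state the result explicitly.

Answer: [1 2; 3 0; 4 0]

Derivation:
  e0=⟨1,0⟩ f=>⟨3,2,3⟩ g=>⟨1,3⟩ h=>⟨1,3,4⟩
  e1=⟨0,1⟩ f=>⟨2,4,1⟩ g=>⟨2,0⟩ h=>⟨2,0,0⟩
⟦path⟧: [1 2; 3 0; 4 0]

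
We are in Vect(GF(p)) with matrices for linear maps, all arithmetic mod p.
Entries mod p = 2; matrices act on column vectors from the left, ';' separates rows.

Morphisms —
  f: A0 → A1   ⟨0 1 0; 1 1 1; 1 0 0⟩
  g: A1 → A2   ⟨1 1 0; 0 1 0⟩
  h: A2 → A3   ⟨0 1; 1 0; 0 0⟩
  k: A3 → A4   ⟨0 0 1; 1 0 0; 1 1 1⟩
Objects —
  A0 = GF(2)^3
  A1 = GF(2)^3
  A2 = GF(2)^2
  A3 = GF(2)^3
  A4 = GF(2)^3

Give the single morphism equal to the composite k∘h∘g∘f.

  e0=(1,0,0) f→(0,1,1) g→(1,1) h→(1,1,0) k→(0,1,0)
  e1=(0,1,0) f→(1,1,0) g→(0,1) h→(1,0,0) k→(0,1,1)
  e2=(0,0,1) f→(0,1,0) g→(1,1) h→(1,1,0) k→(0,1,0)
result: ⟨0 0 0; 1 1 1; 0 1 0⟩

Answer: ⟨0 0 0; 1 1 1; 0 1 0⟩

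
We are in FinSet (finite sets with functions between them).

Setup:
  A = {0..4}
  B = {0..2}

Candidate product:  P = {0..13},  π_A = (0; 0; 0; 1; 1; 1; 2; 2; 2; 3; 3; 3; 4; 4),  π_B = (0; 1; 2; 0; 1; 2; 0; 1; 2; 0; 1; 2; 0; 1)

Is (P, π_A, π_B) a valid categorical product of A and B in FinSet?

|A|·|B| = 5·3 = 15;  |P| = 14
  → cardinalities differ; no bijection possible.

Answer: NOT A VALID PRODUCT — |P|=14 ≠ |A|·|B|=15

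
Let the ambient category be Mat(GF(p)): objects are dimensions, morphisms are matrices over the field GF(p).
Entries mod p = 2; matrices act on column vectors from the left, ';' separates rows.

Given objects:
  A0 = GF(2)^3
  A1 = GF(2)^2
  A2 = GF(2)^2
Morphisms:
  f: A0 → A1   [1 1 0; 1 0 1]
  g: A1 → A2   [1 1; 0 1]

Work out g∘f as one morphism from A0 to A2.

  e0=[1,0,0] f→[1,1] g→[0,1]
  e1=[0,1,0] f→[1,0] g→[1,0]
  e2=[0,0,1] f→[0,1] g→[1,1]
result: [0 1 1; 1 0 1]

Answer: [0 1 1; 1 0 1]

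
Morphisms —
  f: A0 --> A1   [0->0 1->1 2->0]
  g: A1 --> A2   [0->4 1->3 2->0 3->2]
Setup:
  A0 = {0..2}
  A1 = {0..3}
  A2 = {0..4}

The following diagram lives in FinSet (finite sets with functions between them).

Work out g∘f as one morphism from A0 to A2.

  0 f-->0 g-->4
  1 f-->1 g-->3
  2 f-->0 g-->4
⟦path⟧: [0->4 1->3 2->4]

Answer: [0->4 1->3 2->4]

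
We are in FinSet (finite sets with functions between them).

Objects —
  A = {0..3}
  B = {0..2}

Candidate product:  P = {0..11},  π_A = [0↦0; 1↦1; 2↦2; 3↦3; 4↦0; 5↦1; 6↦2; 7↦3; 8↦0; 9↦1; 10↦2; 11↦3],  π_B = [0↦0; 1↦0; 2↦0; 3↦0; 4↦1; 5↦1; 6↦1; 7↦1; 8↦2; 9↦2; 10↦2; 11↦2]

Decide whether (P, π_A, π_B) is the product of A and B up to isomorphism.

|A|·|B| = 4·3 = 12;  |P| = 12
Check the pairing map k ↦ (π_A(k), π_B(k)):
  0 ↦ (0,0)
  1 ↦ (1,0)
  2 ↦ (2,0)
  3 ↦ (3,0)
  4 ↦ (0,1)
  5 ↦ (1,1)
  6 ↦ (2,1)
  7 ↦ (3,1)
  8 ↦ (0,2)
  9 ↦ (1,2)
  10 ↦ (2,2)
  11 ↦ (3,2)
distinct pairs in image: 12 / 12 needed
  → bijection onto A×B; projections well-typed.

Answer: VALID PRODUCT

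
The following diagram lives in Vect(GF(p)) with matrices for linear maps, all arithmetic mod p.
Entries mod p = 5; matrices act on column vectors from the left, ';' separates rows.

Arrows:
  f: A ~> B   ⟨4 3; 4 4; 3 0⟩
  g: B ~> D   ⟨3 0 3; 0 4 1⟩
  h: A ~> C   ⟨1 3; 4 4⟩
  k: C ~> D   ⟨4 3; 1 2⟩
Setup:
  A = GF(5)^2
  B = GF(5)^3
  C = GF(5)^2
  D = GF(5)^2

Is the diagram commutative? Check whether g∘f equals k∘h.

Answer: COMMUTES

Trace:
Along f;g (path 1):
  e0=[1,0] f~>[4,4,3] g~>[1,4]
  e1=[0,1] f~>[3,4,0] g~>[4,1]
  result₁ = ⟨1 4; 4 1⟩
Along h;k (path 2):
  e0=[1,0] h~>[1,4] k~>[1,4]
  e1=[0,1] h~>[3,4] k~>[4,1]
  result₂ = ⟨1 4; 4 1⟩
Equal? same morphism ✓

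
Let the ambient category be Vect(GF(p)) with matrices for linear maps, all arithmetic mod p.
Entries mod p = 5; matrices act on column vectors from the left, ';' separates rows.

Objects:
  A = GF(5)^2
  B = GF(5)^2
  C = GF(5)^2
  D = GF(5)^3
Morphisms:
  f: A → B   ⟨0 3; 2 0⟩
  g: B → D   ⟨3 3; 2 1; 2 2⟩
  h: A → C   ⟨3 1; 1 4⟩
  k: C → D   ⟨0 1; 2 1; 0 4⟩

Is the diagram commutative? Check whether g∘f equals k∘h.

Answer: COMMUTES

Trace:
1) trace f;g:
  e0=⟨1,0⟩ f→⟨0,2⟩ g→⟨1,2,4⟩
  e1=⟨0,1⟩ f→⟨3,0⟩ g→⟨4,1,1⟩
  composite₁ = ⟨1 4; 2 1; 4 1⟩
2) trace h;k:
  e0=⟨1,0⟩ h→⟨3,1⟩ k→⟨1,2,4⟩
  e1=⟨0,1⟩ h→⟨1,4⟩ k→⟨4,1,1⟩
  composite₂ = ⟨1 4; 2 1; 4 1⟩
Equal? equal; square commutes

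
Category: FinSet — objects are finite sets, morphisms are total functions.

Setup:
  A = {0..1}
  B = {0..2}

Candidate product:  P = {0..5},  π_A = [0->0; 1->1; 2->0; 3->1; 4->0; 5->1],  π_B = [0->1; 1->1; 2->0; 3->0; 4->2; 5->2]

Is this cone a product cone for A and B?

Answer: VALID PRODUCT

Work:
|A|·|B| = 2·3 = 6;  |P| = 6
Check the pairing map k ↦ (π_A(k), π_B(k)):
  0 -> (0,1)
  1 -> (1,1)
  2 -> (0,0)
  3 -> (1,0)
  4 -> (0,2)
  5 -> (1,2)
distinct pairs in image: 6 / 6 needed
  → bijection onto A×B; projections well-typed.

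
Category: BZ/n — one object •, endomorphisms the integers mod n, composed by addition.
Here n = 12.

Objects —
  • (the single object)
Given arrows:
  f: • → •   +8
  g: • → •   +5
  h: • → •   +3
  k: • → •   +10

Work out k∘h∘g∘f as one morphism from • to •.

  0 +8≡8 +5≡1 +3≡4 +10≡2  (mod 12)
⟦path⟧: +2

Answer: +2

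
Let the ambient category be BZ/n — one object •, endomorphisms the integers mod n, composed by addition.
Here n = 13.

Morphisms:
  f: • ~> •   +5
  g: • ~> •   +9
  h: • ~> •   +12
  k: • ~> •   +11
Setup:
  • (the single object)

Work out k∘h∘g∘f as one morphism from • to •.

Answer: +11

Work:
  0 +5≡5 +9≡1 +12≡0 +11≡11  (mod 13)
result: +11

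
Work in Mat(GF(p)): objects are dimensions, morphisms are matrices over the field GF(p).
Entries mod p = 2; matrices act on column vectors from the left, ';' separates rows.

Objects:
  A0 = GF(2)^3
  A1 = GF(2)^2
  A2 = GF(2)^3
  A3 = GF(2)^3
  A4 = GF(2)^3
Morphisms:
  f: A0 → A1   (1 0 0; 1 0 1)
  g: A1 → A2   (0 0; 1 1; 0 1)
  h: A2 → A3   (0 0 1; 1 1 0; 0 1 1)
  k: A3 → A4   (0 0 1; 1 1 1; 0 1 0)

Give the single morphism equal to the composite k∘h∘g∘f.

Answer: (1 0 0; 0 0 0; 0 0 1)

Trace:
  e0=[1,0,0] f→[1,1] g→[0,0,1] h→[1,0,1] k→[1,0,0]
  e1=[0,1,0] f→[0,0] g→[0,0,0] h→[0,0,0] k→[0,0,0]
  e2=[0,0,1] f→[0,1] g→[0,1,1] h→[1,1,0] k→[0,0,1]
result: (1 0 0; 0 0 0; 0 0 1)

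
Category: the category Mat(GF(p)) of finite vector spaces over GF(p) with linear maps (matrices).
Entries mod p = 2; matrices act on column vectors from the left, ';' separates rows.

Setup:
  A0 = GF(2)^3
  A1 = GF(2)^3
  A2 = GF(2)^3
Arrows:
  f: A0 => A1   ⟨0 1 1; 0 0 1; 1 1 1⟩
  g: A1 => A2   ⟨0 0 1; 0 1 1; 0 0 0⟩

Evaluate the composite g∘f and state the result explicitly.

Answer: ⟨1 1 1; 1 1 0; 0 0 0⟩

Derivation:
  e0=[1,0,0] f=>[0,0,1] g=>[1,1,0]
  e1=[0,1,0] f=>[1,0,1] g=>[1,1,0]
  e2=[0,0,1] f=>[1,1,1] g=>[1,0,0]
result: ⟨1 1 1; 1 1 0; 0 0 0⟩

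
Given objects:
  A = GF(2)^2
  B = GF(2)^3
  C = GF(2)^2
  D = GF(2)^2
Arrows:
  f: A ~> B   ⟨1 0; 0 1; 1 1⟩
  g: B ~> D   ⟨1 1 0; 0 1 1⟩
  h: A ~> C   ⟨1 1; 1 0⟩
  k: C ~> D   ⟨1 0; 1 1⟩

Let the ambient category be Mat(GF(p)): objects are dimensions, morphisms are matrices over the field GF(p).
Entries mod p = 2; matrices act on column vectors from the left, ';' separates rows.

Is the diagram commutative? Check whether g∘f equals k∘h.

Answer: DOES NOT COMMUTE

Trace:
Along f;g (path 1):
  e0=(1,0) f~>(1,0,1) g~>(1,1)
  e1=(0,1) f~>(0,1,1) g~>(1,0)
  composite₁ = ⟨1 1; 1 0⟩
Along h;k (path 2):
  e0=(1,0) h~>(1,1) k~>(1,0)
  e1=(0,1) h~>(1,0) k~>(1,1)
  composite₂ = ⟨1 1; 0 1⟩
Equal? NO — does not commute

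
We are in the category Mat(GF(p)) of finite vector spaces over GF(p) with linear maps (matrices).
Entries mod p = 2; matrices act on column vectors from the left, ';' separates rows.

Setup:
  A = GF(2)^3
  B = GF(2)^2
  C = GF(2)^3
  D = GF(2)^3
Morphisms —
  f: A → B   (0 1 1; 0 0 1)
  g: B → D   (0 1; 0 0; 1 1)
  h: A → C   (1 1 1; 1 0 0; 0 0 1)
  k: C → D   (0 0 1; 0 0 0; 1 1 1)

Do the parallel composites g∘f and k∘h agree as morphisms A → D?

Answer: COMMUTES

Work:
Path 1 = f;g:
  e0=(1,0,0) f→(0,0) g→(0,0,0)
  e1=(0,1,0) f→(1,0) g→(0,0,1)
  e2=(0,0,1) f→(1,1) g→(1,0,0)
  composite₁ = (0 0 1; 0 0 0; 0 1 0)
Path 2 = h;k:
  e0=(1,0,0) h→(1,1,0) k→(0,0,0)
  e1=(0,1,0) h→(1,0,0) k→(0,0,1)
  e2=(0,0,1) h→(1,0,1) k→(1,0,0)
  composite₂ = (0 0 1; 0 0 0; 0 1 0)
Equal? equal; square commutes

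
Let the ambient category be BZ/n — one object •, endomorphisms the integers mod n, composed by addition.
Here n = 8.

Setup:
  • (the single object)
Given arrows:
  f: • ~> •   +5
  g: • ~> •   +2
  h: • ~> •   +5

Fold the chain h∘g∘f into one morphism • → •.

  0 +5≡5 +2≡7 +5≡4  (mod 8)
composite: +4

Answer: +4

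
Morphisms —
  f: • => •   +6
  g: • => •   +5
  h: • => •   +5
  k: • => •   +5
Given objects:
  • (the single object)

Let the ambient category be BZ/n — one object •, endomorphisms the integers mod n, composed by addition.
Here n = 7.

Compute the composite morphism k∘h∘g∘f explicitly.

  0 +6≡6 +5≡4 +5≡2 +5≡0  (mod 7)
composite: +0

Answer: +0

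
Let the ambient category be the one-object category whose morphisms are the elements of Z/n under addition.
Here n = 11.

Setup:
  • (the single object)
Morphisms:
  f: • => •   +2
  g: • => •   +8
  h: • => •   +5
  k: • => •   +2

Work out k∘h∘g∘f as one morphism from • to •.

Answer: +6

Derivation:
  0 +2≡2 +8≡10 +5≡4 +2≡6  (mod 11)
result: +6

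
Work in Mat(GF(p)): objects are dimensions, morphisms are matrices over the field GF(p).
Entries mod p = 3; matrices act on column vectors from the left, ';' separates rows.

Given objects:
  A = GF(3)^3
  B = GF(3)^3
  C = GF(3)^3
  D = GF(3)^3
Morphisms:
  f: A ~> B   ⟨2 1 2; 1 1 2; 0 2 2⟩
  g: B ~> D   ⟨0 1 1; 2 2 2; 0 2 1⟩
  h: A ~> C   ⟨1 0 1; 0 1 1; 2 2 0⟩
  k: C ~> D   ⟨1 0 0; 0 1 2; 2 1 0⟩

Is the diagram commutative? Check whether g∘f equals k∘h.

Path 1 = f;g:
  e0=[1,0,0] f~>[2,1,0] g~>[1,0,2]
  e1=[0,1,0] f~>[1,1,2] g~>[0,2,1]
  e2=[0,0,1] f~>[2,2,2] g~>[1,0,0]
  result₁ = ⟨1 0 1; 0 2 0; 2 1 0⟩
Path 2 = h;k:
  e0=[1,0,0] h~>[1,0,2] k~>[1,1,2]
  e1=[0,1,0] h~>[0,1,2] k~>[0,2,1]
  e2=[0,0,1] h~>[1,1,0] k~>[1,1,0]
  result₂ = ⟨1 0 1; 1 2 1; 2 1 0⟩
Equal? distinct morphisms ✗

Answer: DOES NOT COMMUTE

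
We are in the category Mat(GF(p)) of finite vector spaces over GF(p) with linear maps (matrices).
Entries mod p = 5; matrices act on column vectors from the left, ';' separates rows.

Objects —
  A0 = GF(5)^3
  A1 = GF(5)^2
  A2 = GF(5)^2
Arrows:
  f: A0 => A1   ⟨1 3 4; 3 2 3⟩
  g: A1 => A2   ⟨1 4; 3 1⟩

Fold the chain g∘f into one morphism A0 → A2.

Answer: ⟨3 1 1; 1 1 0⟩

Work:
  e0=⟨1,0,0⟩ f=>⟨1,3⟩ g=>⟨3,1⟩
  e1=⟨0,1,0⟩ f=>⟨3,2⟩ g=>⟨1,1⟩
  e2=⟨0,0,1⟩ f=>⟨4,3⟩ g=>⟨1,0⟩
composite: ⟨3 1 1; 1 1 0⟩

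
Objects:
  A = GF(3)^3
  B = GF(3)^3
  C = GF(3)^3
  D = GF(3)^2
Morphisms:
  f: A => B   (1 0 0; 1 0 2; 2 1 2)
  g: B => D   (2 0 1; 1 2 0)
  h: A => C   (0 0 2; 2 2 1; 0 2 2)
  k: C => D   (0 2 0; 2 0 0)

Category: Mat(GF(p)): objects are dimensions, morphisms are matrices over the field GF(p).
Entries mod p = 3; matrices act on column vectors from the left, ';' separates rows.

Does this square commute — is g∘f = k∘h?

Answer: COMMUTES

Derivation:
Path 1 = f;g:
  e0=(1,0,0) f=>(1,1,2) g=>(1,0)
  e1=(0,1,0) f=>(0,0,1) g=>(1,0)
  e2=(0,0,1) f=>(0,2,2) g=>(2,1)
  composite₁ = (1 1 2; 0 0 1)
Path 2 = h;k:
  e0=(1,0,0) h=>(0,2,0) k=>(1,0)
  e1=(0,1,0) h=>(0,2,2) k=>(1,0)
  e2=(0,0,1) h=>(2,1,2) k=>(2,1)
  composite₂ = (1 1 2; 0 0 1)
Equal? YES — commutes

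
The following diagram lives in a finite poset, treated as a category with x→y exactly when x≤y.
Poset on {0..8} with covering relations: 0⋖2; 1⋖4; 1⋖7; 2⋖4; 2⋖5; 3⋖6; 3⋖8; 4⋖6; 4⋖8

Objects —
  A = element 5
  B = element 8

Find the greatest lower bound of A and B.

Answer: A∧B = 2

Trace:
{x : x≤A ∧ x≤B} = {0,2}  (A=5, B=8)
  0 ≤ 2
  2 ≤ 2
glb = 2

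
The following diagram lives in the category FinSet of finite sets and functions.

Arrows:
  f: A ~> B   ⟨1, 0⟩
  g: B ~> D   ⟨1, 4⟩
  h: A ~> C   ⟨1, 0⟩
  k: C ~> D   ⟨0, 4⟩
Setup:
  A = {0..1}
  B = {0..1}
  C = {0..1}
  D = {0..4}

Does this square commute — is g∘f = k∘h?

Along f;g (path 1):
  0 f~>1 g~>4
  1 f~>0 g~>1
  composite₁ = ⟨4, 1⟩
Along h;k (path 2):
  0 h~>1 k~>4
  1 h~>0 k~>0
  composite₂ = ⟨4, 0⟩
Equal? NO — does not commute

Answer: DOES NOT COMMUTE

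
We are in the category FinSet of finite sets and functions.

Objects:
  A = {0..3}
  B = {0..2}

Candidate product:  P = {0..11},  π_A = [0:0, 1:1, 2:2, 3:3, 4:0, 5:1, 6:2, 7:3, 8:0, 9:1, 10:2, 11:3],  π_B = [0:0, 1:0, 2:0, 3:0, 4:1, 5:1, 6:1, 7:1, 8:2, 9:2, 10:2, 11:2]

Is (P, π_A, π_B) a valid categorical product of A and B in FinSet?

|A|·|B| = 4·3 = 12;  |P| = 12
Check the pairing map k ↦ (π_A(k), π_B(k)):
  0 : (0,0)
  1 : (1,0)
  2 : (2,0)
  3 : (3,0)
  4 : (0,1)
  5 : (1,1)
  6 : (2,1)
  7 : (3,1)
  8 : (0,2)
  9 : (1,2)
  10 : (2,2)
  11 : (3,2)
distinct pairs in image: 12 / 12 needed
  → bijection onto A×B; projections well-typed.

Answer: VALID PRODUCT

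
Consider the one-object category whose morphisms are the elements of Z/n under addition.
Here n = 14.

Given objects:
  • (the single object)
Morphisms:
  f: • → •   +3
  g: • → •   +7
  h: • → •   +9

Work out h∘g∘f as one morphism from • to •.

Answer: +5

Trace:
  0 +3≡3 +7≡10 +9≡5  (mod 14)
composite: +5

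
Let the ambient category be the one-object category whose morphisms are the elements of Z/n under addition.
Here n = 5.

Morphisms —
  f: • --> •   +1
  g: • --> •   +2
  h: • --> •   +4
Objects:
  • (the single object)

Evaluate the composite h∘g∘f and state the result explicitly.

Answer: +2

Derivation:
  0 +1≡1 +2≡3 +4≡2  (mod 5)
result: +2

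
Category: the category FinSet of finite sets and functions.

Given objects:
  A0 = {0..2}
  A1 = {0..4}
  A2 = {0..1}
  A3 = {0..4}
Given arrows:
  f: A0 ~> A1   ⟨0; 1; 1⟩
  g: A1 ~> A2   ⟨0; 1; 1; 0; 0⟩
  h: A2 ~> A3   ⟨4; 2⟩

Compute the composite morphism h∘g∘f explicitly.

Answer: ⟨4; 2; 2⟩

Derivation:
  0 f~>0 g~>0 h~>4
  1 f~>1 g~>1 h~>2
  2 f~>1 g~>1 h~>2
result: ⟨4; 2; 2⟩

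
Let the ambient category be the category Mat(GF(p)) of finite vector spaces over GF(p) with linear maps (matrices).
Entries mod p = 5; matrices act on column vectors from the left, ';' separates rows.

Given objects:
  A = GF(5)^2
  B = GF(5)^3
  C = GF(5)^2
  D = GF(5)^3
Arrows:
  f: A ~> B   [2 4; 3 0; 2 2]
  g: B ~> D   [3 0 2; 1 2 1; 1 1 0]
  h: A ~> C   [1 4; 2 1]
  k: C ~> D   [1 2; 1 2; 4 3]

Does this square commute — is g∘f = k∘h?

Answer: COMMUTES

Derivation:
1) trace f;g:
  e0=⟨1,0⟩ f~>⟨2,3,2⟩ g~>⟨0,0,0⟩
  e1=⟨0,1⟩ f~>⟨4,0,2⟩ g~>⟨1,1,4⟩
  ⟦path⟧₁ = [0 1; 0 1; 0 4]
2) trace h;k:
  e0=⟨1,0⟩ h~>⟨1,2⟩ k~>⟨0,0,0⟩
  e1=⟨0,1⟩ h~>⟨4,1⟩ k~>⟨1,1,4⟩
  ⟦path⟧₂ = [0 1; 0 1; 0 4]
Equal? same morphism ✓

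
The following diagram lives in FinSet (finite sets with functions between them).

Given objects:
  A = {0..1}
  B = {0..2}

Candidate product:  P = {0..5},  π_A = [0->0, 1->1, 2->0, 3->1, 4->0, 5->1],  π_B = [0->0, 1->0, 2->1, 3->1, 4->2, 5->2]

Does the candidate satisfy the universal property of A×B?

|A|·|B| = 2·3 = 6;  |P| = 6
Check the pairing map k ↦ (π_A(k), π_B(k)):
  0 -> (0,0)
  1 -> (1,0)
  2 -> (0,1)
  3 -> (1,1)
  4 -> (0,2)
  5 -> (1,2)
distinct pairs in image: 6 / 6 needed
  → bijection onto A×B; projections well-typed.

Answer: VALID PRODUCT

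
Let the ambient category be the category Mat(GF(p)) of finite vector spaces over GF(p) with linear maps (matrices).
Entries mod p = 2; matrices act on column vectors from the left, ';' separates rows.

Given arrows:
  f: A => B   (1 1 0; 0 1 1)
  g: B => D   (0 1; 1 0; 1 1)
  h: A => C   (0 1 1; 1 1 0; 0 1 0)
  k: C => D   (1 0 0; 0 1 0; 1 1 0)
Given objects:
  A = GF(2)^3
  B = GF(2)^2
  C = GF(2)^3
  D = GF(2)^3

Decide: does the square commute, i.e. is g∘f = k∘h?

Along f;g (path 1):
  e0=[1,0,0] f=>[1,0] g=>[0,1,1]
  e1=[0,1,0] f=>[1,1] g=>[1,1,0]
  e2=[0,0,1] f=>[0,1] g=>[1,0,1]
  ⟦path⟧₁ = (0 1 1; 1 1 0; 1 0 1)
Along h;k (path 2):
  e0=[1,0,0] h=>[0,1,0] k=>[0,1,1]
  e1=[0,1,0] h=>[1,1,1] k=>[1,1,0]
  e2=[0,0,1] h=>[1,0,0] k=>[1,0,1]
  ⟦path⟧₂ = (0 1 1; 1 1 0; 1 0 1)
Equal? same morphism ✓

Answer: COMMUTES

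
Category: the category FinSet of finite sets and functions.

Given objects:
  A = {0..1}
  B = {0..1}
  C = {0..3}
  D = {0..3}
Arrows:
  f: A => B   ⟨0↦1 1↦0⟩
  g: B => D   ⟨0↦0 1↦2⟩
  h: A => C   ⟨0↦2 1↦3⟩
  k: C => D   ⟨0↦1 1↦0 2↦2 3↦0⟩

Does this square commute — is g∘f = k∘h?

1) trace f;g:
  0 f=>1 g=>2
  1 f=>0 g=>0
  composite₁ = ⟨0↦2 1↦0⟩
2) trace h;k:
  0 h=>2 k=>2
  1 h=>3 k=>0
  composite₂ = ⟨0↦2 1↦0⟩
Equal? same morphism ✓

Answer: COMMUTES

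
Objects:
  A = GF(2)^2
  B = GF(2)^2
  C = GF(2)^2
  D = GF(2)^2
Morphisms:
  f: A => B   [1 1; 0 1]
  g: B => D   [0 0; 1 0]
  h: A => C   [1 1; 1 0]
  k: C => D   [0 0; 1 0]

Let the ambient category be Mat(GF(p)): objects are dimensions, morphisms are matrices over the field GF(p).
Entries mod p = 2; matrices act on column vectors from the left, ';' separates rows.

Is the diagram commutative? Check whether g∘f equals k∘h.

1) trace f;g:
  e0=[1,0] f=>[1,0] g=>[0,1]
  e1=[0,1] f=>[1,1] g=>[0,1]
  composite₁ = [0 0; 1 1]
2) trace h;k:
  e0=[1,0] h=>[1,1] k=>[0,1]
  e1=[0,1] h=>[1,0] k=>[0,1]
  composite₂ = [0 0; 1 1]
Equal? YES — commutes

Answer: COMMUTES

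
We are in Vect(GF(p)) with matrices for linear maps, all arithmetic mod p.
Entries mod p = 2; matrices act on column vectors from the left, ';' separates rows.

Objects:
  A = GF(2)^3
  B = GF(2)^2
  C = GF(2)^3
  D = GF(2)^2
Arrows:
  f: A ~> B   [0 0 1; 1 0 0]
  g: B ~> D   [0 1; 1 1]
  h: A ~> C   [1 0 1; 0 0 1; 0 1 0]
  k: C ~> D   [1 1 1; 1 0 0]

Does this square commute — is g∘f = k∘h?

Answer: DOES NOT COMMUTE

Derivation:
1) trace f;g:
  e0=⟨1,0,0⟩ f~>⟨0,1⟩ g~>⟨1,1⟩
  e1=⟨0,1,0⟩ f~>⟨0,0⟩ g~>⟨0,0⟩
  e2=⟨0,0,1⟩ f~>⟨1,0⟩ g~>⟨0,1⟩
  result₁ = [1 0 0; 1 0 1]
2) trace h;k:
  e0=⟨1,0,0⟩ h~>⟨1,0,0⟩ k~>⟨1,1⟩
  e1=⟨0,1,0⟩ h~>⟨0,0,1⟩ k~>⟨1,0⟩
  e2=⟨0,0,1⟩ h~>⟨1,1,0⟩ k~>⟨0,1⟩
  result₂ = [1 1 0; 1 0 1]
Equal? NO — does not commute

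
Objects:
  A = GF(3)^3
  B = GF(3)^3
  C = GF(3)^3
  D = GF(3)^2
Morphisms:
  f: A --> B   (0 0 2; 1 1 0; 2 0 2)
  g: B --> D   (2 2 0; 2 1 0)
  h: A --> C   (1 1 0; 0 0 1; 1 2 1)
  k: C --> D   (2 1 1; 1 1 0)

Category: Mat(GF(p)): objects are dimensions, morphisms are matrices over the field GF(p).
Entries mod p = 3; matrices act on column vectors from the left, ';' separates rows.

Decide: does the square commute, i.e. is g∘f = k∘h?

Answer: DOES NOT COMMUTE

Work:
Along f;g (path 1):
  e0=(1,0,0) f-->(0,1,2) g-->(2,1)
  e1=(0,1,0) f-->(0,1,0) g-->(2,1)
  e2=(0,0,1) f-->(2,0,2) g-->(1,1)
  result₁ = (2 2 1; 1 1 1)
Along h;k (path 2):
  e0=(1,0,0) h-->(1,0,1) k-->(0,1)
  e1=(0,1,0) h-->(1,0,2) k-->(1,1)
  e2=(0,0,1) h-->(0,1,1) k-->(2,1)
  result₂ = (0 1 2; 1 1 1)
Equal? differ; not commutative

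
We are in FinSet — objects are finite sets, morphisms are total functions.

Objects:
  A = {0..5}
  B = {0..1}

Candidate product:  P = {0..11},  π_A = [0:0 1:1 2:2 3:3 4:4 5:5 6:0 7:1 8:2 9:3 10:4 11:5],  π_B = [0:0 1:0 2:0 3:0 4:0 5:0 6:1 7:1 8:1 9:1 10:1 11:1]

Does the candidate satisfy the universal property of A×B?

Answer: VALID PRODUCT

Trace:
|A|·|B| = 6·2 = 12;  |P| = 12
Check the pairing map k ↦ (π_A(k), π_B(k)):
  0 : (0,0)
  1 : (1,0)
  2 : (2,0)
  3 : (3,0)
  4 : (4,0)
  5 : (5,0)
  6 : (0,1)
  7 : (1,1)
  8 : (2,1)
  9 : (3,1)
  10 : (4,1)
  11 : (5,1)
distinct pairs in image: 12 / 12 needed
  → bijection onto A×B; projections well-typed.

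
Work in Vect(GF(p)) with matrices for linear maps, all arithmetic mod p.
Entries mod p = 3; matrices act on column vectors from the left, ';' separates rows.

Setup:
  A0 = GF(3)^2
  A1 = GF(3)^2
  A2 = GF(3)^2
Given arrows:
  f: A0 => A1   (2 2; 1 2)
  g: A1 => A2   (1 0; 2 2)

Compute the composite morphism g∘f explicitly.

Answer: (2 2; 0 2)

Work:
  e0=⟨1,0⟩ f=>⟨2,1⟩ g=>⟨2,0⟩
  e1=⟨0,1⟩ f=>⟨2,2⟩ g=>⟨2,2⟩
result: (2 2; 0 2)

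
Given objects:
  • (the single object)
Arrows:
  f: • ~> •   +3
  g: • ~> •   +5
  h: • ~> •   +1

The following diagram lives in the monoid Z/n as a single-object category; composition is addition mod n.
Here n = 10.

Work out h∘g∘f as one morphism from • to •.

Answer: +9

Trace:
  0 +3≡3 +5≡8 +1≡9  (mod 10)
result: +9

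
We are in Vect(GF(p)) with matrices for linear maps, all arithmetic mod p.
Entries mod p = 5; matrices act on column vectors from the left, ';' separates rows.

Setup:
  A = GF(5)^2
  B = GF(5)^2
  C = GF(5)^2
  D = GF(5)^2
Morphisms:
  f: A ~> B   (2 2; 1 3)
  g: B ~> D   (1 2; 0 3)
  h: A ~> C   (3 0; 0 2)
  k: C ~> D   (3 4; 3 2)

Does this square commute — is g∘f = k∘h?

Answer: DOES NOT COMMUTE

Derivation:
Along f;g (path 1):
  e0=(1,0) f~>(2,1) g~>(4,3)
  e1=(0,1) f~>(2,3) g~>(3,4)
  result₁ = (4 3; 3 4)
Along h;k (path 2):
  e0=(1,0) h~>(3,0) k~>(4,4)
  e1=(0,1) h~>(0,2) k~>(3,4)
  result₂ = (4 3; 4 4)
Equal? distinct morphisms ✗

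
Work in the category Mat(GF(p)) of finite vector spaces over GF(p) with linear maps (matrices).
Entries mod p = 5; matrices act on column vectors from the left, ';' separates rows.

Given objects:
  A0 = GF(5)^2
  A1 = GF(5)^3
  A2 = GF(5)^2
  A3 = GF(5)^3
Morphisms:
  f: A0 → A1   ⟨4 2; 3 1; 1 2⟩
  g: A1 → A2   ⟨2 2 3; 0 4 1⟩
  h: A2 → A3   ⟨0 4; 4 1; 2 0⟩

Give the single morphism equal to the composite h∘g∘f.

Answer: ⟨2 4; 1 4; 4 4⟩

Trace:
  e0=(1,0) f→(4,3,1) g→(2,3) h→(2,1,4)
  e1=(0,1) f→(2,1,2) g→(2,1) h→(4,4,4)
result: ⟨2 4; 1 4; 4 4⟩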